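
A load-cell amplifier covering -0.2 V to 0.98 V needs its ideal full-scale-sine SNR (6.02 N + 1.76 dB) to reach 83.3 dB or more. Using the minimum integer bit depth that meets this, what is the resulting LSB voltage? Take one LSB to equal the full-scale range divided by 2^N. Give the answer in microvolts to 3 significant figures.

The full-scale span is 0.98 − (-0.2) = 1.18 V.
6.02 N + 1.76 ≥ 83.3 gives N ≥ 13.545, so the minimum integer is 14.
LSB = 1.18 V / 2^14 = 72.0 µV.

72.0 µV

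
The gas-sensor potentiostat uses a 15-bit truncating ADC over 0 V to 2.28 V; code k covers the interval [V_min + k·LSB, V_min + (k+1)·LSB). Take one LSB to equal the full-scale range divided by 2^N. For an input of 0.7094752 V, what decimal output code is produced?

10196

Range is 2.28 V. LSB = 2.28 V / 2^15 ≈ 69.58 µV.
code = ⌊(V_in − V_min)/LSB⌋ = ⌊(V_in − V_min) × 2^15 / range⌋
     = ⌊(0.7094752 − (0)) × 32768 / 2.28⌋ = ⌊0.7094752 × 32768/2.28⌋
     = ⌊10196.528⌋ = 10196.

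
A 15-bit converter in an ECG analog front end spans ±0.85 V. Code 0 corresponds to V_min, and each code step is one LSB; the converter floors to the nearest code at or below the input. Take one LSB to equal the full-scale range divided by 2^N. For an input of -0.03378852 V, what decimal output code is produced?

Range = 0.85 − (-0.85) = 1.7 V. LSB = 1.7 V / 2^15 ≈ 51.88 µV.
code = ⌊(V_in − V_min)/LSB⌋ = ⌊(V_in − V_min) × 2^15 / range⌋
     = ⌊(-0.03378852 − (-0.85)) × 32768 / 1.7⌋ = ⌊0.81621148 × 32768/1.7⌋
     = ⌊15732.716⌋ = 15732.

15732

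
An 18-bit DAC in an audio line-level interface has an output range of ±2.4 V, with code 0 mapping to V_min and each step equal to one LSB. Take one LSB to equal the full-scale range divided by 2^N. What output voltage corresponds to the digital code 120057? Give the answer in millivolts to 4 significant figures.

-201.7 mV

Full-scale range = 2.4 V − (-2.4 V) = 4.8 V. LSB = 4.8 V / 2^18.
V_out = -2.4 + 120057 × (4.8/262144) V
      = -2.4 + 2.19831 = -0.201691 V.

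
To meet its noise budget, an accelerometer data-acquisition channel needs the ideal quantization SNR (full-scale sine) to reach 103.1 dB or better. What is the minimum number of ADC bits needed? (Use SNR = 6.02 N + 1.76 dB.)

6.02 N + 1.76 ≥ 103.1 gives N ≥ 16.834, so the minimum integer is 17.

17 bits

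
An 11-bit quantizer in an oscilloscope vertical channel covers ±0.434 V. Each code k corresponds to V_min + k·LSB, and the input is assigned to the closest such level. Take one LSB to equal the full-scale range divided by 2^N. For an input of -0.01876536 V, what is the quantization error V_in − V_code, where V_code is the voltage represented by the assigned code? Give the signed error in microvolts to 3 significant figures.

−117 µV

Span: 0.434 V − (-0.434 V) = 0.868 V. LSB = 0.868 V / 2^11 ≈ 423.8 µV.
Position in LSBs: (-0.01876536 − (-0.434)) × 2048/0.868 = 979.7241; rounding gives k = 980.
Reconstructed level: -0.434 + 980 × 0.868/2048 V = -0.01864843750 V.
V_in − V_code = -0.01876536 − (-0.01864843750) = −117 µV.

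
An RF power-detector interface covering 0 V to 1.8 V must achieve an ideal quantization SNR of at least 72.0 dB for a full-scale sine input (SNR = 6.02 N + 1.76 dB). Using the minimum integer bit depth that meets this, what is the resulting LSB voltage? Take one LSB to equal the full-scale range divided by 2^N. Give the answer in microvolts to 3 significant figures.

439 µV

Full-scale range = 1.8 V.
N ≥ (72.0 − 1.76)/6.02 = 11.668 → N_min = 12.
Step size = 1.8/4096 V = 439 µV.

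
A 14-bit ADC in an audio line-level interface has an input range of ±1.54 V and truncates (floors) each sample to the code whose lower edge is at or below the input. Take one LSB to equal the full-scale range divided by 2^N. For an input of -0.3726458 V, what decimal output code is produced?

6209

Range = 1.54 − (-1.54) = 3.08 V. LSB = 3.08 V / 2^14 ≈ 188.0 µV.
V_in − V_min = -0.3726458 − (-1.54) = 1.1673542 V.
Divide by LSB: 1.1673542 × 16384/3.08 = 6209.7179.
Truncating gives code 6209.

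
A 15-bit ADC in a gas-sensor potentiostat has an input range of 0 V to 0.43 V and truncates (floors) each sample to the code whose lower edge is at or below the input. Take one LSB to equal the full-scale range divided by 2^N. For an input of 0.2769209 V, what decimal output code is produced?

Range is 0.43 V. LSB = 0.43 V / 2^15 ≈ 13.12 µV.
(V_in − V_min) × 2^15/range = (0.2769209 − (0)) × 32768/0.43 = 21102.661.
Floor → code = 21102.

21102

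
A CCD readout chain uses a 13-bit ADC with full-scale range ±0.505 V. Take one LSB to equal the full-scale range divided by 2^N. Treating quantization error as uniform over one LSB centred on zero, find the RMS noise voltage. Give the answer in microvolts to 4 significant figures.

35.59 µV

Full-scale range = 0.505 V − (-0.505 V) = 1.01 V.
LSB = 1.01 V ÷ 2^13 = 1.01/8192 V = 123.291 µV.
V_rms = LSB/√12 = 123.291 µV / √12 = 35.59 µV.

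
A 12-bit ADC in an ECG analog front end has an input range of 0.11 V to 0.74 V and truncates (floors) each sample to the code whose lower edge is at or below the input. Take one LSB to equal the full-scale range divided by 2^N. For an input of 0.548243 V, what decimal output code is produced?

The full-scale span is 0.74 − (0.11) = 0.63 V. LSB = 0.63 V / 2^12 ≈ 153.8 µV.
(V_in − V_min) × 2^12/range = (0.548243 − (0.11)) × 4096/0.63 = 2849.275.
Floor → code = 2849.

2849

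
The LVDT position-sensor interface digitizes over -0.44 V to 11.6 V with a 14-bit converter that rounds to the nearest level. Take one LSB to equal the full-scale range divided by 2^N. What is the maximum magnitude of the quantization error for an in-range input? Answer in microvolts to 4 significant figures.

The full-scale span is 11.6 − (-0.44) = 12.04 V.
LSB = 12.04 V / 2^14 = 0.734863 mV.
|e|_max = LSB/2 = 367.4 µV.

367.4 µV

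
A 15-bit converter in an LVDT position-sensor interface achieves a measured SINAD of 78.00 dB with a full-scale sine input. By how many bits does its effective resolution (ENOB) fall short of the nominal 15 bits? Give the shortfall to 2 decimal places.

N_eff = (78.00 − 1.76)/6.02 = 12.6645 bits.
Lost resolution: 15 − 12.6645 = 2.3355 bits.

2.34 bits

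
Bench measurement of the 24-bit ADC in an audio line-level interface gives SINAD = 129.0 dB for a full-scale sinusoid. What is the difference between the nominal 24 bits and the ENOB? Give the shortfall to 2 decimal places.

ENOB = (SINAD − 1.76)/6.02 = (129.0 − 1.76)/6.02 = 21.1362 bits.
24 − 21.1362 = 2.86 bits below nominal.

2.86 bits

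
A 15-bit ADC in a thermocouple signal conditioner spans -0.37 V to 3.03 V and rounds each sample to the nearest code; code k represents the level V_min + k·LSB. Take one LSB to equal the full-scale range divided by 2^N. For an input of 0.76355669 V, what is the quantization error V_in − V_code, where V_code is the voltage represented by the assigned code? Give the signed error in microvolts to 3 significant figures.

−18.7 µV

Span: 3.03 V − (-0.37 V) = 3.4 V. LSB = 3.4 V / 2^15 ≈ 103.8 µV.
(V_in − V_min)/LSB = (0.76355669 − (-0.37)) × 32768/3.4 = 10924.8193 → nearest code k = 10925.
Reconstructed level: -0.37 + 10925 × 3.4/32768 V = 0.76357543945 V.
V_in − V_code = 0.76355669 − (0.76357543945) = −18.7 µV.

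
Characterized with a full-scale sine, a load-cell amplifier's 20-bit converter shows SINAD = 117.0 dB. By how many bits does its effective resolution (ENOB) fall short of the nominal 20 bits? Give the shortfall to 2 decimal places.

N_eff = (117.0 − 1.76)/6.02 = 19.1429 bits.
20 − 19.1429 = 0.86 bits below nominal.

0.86 bits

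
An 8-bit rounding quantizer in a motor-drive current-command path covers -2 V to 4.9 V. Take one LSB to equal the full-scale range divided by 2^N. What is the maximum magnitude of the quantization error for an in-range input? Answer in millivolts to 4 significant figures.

The full-scale span is 4.9 − (-2) = 6.9 V.
LSB = 6.9 V ÷ 2^8 = 6.9/256 V = 26.9531 mV.
A rounding quantizer has |error| ≤ LSB/2 = 13.48 mV.

13.48 mV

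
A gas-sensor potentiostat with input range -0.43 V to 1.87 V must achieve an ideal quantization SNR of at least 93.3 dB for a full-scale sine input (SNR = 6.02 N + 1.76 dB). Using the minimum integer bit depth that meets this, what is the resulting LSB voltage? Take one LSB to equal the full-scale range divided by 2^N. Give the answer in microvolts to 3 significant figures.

35.1 µV

The full-scale span is 1.87 − (-0.43) = 2.3 V.
Required N = ⌈(93.3 − 1.76)/6.02⌉ = ⌈15.206⌉ = 16.
One LSB is 2.3 V / 65536 = 35.1 µV.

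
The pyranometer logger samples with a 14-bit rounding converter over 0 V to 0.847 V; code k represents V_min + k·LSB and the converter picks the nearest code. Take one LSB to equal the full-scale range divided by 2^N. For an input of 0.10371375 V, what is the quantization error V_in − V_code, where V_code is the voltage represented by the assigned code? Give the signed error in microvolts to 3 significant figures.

Range is 0.847 V. LSB = 0.847 V / 2^14 ≈ 51.70 µV.
Position in LSBs: (0.10371375 − (0)) × 16384/0.847 = 2006.1937; rounding gives k = 2006.
Reconstructed level: 0 + 2006 × 0.847/16384 V = 0.10370373535 V.
V_in − V_code = 0.10371375 − (0.10370373535) = +10.0 µV.

+10.0 µV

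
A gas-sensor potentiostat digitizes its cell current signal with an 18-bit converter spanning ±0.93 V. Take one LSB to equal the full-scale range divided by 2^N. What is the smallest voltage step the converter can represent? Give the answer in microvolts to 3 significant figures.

Range = 0.93 − (-0.93) = 1.86 V.
There are 2^18 = 262144 steps.
LSB = 1.86 V / 2^18 = 7.10 µV.

7.10 µV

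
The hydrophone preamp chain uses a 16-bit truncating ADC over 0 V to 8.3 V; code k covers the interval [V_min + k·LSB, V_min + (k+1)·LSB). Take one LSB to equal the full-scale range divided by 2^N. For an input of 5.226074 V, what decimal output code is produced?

V_FS = 8.3 V. LSB = 8.3 V / 2^16 ≈ 126.6 µV.
(V_in − V_min) × 2^16/range = (5.226074 − (0)) × 65536/8.3 = 41264.577.
Floor → code = 41264.

41264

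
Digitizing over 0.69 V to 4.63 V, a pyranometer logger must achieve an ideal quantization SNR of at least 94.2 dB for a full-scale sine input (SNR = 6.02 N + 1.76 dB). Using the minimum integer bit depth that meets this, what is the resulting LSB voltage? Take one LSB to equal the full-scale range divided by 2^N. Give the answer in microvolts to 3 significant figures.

The full-scale span is 4.63 − (0.69) = 3.94 V.
Solving 6.02 N ≥ 94.2 − 1.76: N ≥ 15.355. Round up → N = 16.
Step size = 3.94/65536 V = 60.1 µV.

60.1 µV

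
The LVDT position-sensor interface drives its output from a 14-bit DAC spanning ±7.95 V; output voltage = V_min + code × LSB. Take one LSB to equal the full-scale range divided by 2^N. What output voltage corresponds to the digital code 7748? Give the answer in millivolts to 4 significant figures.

Span: 7.95 V − (-7.95 V) = 15.9 V. LSB = 15.9 V / 2^14.
Output = V_min + (7748/16384) × range = -7.95 + 0.472900 × 15.9 V
      = -7.95 + 7.51912 = -0.430884 V.

-430.9 mV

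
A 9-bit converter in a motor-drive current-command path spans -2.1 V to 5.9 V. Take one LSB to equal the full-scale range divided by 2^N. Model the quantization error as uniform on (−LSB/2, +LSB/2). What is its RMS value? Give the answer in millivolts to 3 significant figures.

The full-scale span is 5.9 − (-2.1) = 8 V.
Step size = 8/512 V = 15.625 mV.
For a uniform distribution on [−LSB/2, +LSB/2], V_rms = LSB/√12 = 15.625 mV/3.4641 = 4.51 mV.

4.51 mV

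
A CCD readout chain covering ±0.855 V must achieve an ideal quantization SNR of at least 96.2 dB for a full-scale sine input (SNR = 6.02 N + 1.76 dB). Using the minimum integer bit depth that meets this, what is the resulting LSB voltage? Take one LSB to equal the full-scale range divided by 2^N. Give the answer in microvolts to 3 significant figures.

26.1 µV

The full-scale span is 0.855 − (-0.855) = 1.71 V.
Required N = ⌈(96.2 − 1.76)/6.02⌉ = ⌈15.688⌉ = 16.
One LSB is 1.71 V / 65536 = 26.1 µV.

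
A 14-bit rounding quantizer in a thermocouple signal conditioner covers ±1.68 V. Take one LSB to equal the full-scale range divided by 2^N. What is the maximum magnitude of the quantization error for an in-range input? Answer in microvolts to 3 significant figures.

The full-scale span is 1.68 − (-1.68) = 3.36 V.
One LSB is 3.36 V / 16384 = 205.08 µV.
A rounding quantizer has |error| ≤ LSB/2 = 103 µV.

103 µV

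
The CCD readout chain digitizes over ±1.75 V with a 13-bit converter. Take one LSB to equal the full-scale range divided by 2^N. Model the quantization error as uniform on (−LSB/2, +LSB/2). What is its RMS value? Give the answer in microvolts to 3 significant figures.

123 µV

Span: 1.75 V − (-1.75 V) = 3.5 V.
LSB = 3.5 V / 2^13 = 427.25 µV.
V_rms = LSB/√12 = 427.25 µV / √12 = 123 µV.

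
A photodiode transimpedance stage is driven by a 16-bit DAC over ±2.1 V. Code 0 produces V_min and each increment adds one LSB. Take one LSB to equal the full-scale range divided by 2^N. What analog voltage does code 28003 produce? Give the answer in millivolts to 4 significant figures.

Range = 2.1 − (-2.1) = 4.2 V. LSB = 4.2 V / 2^16.
Output = V_min + (28003/65536) × range = -2.1 + 0.427292 × 4.2 V
      = -2.1 + 1.79463 = -0.305374 V.

-305.4 mV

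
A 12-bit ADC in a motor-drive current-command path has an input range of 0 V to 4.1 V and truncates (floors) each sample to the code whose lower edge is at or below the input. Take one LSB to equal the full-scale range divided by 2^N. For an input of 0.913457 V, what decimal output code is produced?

V_FS = 4.1 V. LSB = 4.1 V / 2^12 ≈ 1.001 mV.
(V_in − V_min) × 2^12/range = (0.913457 − (0)) × 4096/4.1 = 912.566.
Floor → code = 912.

912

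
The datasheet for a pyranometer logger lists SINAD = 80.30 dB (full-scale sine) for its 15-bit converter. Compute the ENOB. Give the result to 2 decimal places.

13.05 bits

Inverting SNR = 6.02 N + 1.76: N_eff = (80.30 − 1.76)/6.02 = 13.0465.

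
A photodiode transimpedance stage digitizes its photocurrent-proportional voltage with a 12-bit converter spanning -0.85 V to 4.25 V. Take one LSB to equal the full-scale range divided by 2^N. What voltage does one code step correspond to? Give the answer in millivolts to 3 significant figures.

Full-scale range = 4.25 V − (-0.85 V) = 5.1 V.
There are 2^12 = 4096 steps.
Step size = 5.1/4096 V = 1.25 mV.

1.25 mV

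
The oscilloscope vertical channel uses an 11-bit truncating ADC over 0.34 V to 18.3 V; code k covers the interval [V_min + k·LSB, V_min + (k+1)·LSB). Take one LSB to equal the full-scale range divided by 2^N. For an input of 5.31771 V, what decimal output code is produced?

567

Span: 18.3 V − (0.34 V) = 17.96 V. LSB = 17.96 V / 2^11 ≈ 8.770 mV.
code = ⌊(V_in − V_min)/LSB⌋ = ⌊(V_in − V_min) × 2^11 / range⌋
     = ⌊(5.31771 − (0.34)) × 2048 / 17.96⌋ = ⌊4.97771 × 2048/17.96⌋
     = ⌊567.614⌋ = 567.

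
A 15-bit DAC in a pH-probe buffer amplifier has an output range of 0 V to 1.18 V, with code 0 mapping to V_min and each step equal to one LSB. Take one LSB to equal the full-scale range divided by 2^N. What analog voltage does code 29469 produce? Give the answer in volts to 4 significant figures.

V_FS = 1.18 V. LSB = 1.18 V / 2^15.
V_out = V_min + code × LSB = 0 V + 29469 × 1.18 V / 32768
      = 0 + 1.06120 = 1.06120 V.

1.061 V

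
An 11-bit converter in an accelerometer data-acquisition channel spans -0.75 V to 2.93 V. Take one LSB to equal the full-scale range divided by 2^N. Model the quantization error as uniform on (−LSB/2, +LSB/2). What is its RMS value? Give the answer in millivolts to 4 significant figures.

0.5187 mV

Range = 2.93 − (-0.75) = 3.68 V.
LSB = 3.68 V / 2^11 = 1.79688 mV.
RMS of a uniform error over width LSB is LSB/√12 = 0.5187 mV.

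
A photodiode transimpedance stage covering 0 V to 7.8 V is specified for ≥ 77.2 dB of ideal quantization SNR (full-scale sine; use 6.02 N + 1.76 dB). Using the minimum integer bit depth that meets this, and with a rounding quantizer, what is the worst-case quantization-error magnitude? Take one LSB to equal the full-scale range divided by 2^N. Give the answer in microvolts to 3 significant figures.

476 µV

V_FS = 7.8 V.
Solving 6.02 N ≥ 77.2 − 1.76: N ≥ 12.532. Round up → N = 13.
Step size = 7.8/8192 V = 0.95215 mV.
Max error for round-to-nearest is LSB/2 = 476 µV.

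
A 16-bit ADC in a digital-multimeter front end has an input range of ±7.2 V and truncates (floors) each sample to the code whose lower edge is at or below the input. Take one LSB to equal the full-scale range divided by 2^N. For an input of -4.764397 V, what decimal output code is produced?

Span: 7.2 V − (-7.2 V) = 14.4 V. LSB = 14.4 V / 2^16 ≈ 219.7 µV.
V_in − V_min = -4.764397 − (-7.2) = 2.435603 V.
Divide by LSB: 2.435603 × 65536/14.4 = 11084.6999.
Truncating gives code 11084.

11084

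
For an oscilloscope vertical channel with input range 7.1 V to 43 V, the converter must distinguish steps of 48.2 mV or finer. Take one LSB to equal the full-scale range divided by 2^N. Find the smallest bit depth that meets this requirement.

The full-scale span is 43 − (7.1) = 35.9 V.
Required number of levels: 35.9/48.2 mV = 744.81; smallest N with 2^N ≥ that is 10.

10 bits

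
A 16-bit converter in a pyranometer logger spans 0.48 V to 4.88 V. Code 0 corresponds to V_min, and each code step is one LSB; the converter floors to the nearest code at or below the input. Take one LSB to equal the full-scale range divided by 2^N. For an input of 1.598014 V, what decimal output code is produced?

16652

Full-scale range = 4.88 V − (0.48 V) = 4.4 V. LSB = 4.4 V / 2^16 ≈ 67.14 µV.
V_in − V_min = 1.598014 − (0.48) = 1.118014 V.
Divide by LSB: 1.118014 × 65536/4.4 = 16652.3103.
Truncating gives code 16652.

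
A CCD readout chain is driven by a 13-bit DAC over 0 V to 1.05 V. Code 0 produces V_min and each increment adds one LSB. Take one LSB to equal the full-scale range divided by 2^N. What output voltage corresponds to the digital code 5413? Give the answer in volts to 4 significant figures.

0.6938 V

Span = 1.05 V. LSB = 1.05 V / 2^13.
Output = V_min + (5413/8192) × range = 0 + 0.660767 × 1.05 V
      = 0 + 0.693805 = 0.693805 V.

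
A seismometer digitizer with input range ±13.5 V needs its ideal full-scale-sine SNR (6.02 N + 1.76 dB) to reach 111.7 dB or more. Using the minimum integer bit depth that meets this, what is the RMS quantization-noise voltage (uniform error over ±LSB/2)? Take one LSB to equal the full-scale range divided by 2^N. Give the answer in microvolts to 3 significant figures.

14.9 µV

Full-scale range = 13.5 V − (-13.5 V) = 27 V.
Solving 6.02 N ≥ 111.7 − 1.76: N ≥ 18.262. Round up → N = 19.
LSB = 27 V / 2^19 = 51.498 µV.
V_rms = LSB/√12 = 14.9 µV.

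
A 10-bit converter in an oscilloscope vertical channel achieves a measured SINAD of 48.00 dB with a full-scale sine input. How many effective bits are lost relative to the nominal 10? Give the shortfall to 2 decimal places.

2.32 bits

Effective bits = (48.00 − 1.76)/6.02 = 7.6811.
Shortfall = 10 − 7.6811 = 2.3189 bits.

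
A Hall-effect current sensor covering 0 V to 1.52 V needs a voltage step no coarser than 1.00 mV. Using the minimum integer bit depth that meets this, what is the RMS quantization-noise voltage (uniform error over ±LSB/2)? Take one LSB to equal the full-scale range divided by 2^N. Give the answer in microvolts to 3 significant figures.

214 µV

Full-scale range = 1.52 V.
Need 2^N ≥ 1.52 V / 1.00 mV = 1520 → N_min = 11.
LSB = 1.52 V ÷ 2^11 = 1.52/2048 V = 0.74219 mV.
RMS noise = LSB/√12 = 214 µV.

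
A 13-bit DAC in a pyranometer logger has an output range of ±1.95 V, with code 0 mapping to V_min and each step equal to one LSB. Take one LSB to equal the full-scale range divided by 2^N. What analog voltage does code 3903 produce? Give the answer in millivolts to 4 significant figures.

-91.88 mV

The full-scale span is 1.95 − (-1.95) = 3.9 V. LSB = 3.9 V / 2^13.
Output = V_min + (3903/8192) × range = -1.95 + 0.476440 × 3.9 V
      = -1.95 V + 1.85812 V = -0.0918823 V.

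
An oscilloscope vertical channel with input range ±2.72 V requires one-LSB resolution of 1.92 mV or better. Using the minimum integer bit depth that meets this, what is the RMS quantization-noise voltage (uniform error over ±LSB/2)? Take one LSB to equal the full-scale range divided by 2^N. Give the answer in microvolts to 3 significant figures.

383 µV

Span: 2.72 V − (-2.72 V) = 5.44 V.
5.44 V / 1.92 mV = 2833. Since 2^11 = 2048 and 2^12 = 4096, N = 12.
LSB = 5.44 V / 2^12 = 1.3281 mV.
σ_q = LSB/√12 = 1.3281 mV/3.4641 = 383 µV.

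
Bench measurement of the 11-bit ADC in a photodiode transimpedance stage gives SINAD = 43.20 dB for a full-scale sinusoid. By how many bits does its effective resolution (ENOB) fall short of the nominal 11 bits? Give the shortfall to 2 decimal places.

4.12 bits

Effective bits = (43.20 − 1.76)/6.02 = 6.8837.
Lost resolution: 11 − 6.8837 = 4.1163 bits.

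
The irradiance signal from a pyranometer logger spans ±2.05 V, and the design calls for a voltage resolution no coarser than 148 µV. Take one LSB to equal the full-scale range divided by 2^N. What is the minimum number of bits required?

15 bits

Span: 2.05 V − (-2.05 V) = 4.1 V.
Levels needed ≥ 4.1/148 µV = 27700. 2^15 = 32768 suffices, so N_min = 15.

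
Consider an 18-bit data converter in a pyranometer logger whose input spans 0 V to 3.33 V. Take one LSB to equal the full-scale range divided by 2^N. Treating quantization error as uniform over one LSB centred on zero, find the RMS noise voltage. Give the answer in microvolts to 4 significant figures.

Full-scale range = 3.33 V.
LSB = 3.33 V / 2^18 = 12.7029 µV.
For a uniform distribution on [−LSB/2, +LSB/2], V_rms = LSB/√12 = 12.7029 µV/3.4641 = 3.667 µV.

3.667 µV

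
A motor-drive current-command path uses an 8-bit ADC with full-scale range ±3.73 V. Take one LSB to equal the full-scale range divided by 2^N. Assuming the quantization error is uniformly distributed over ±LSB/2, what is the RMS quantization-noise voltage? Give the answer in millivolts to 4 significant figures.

8.412 mV

The full-scale span is 3.73 − (-3.73) = 7.46 V.
One LSB is 7.46 V / 256 = 29.1406 mV.
For a uniform distribution on [−LSB/2, +LSB/2], V_rms = LSB/√12 = 29.1406 mV/3.4641 = 8.412 mV.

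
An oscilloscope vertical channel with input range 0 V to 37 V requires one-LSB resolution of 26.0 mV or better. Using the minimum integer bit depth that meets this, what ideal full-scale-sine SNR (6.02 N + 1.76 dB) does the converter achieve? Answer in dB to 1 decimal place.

68.0 dB

Span = 37 V.
Levels needed ≥ 37/26.0 mV = 1423. 2^11 = 2048 suffices, so N_min = 11.
SNR = 6.02 × 11 + 1.76 = 67.98 dB.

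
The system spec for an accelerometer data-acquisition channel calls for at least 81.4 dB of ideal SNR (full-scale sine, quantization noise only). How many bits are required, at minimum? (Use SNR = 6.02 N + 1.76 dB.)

14 bits

Required N = ⌈(81.4 − 1.76)/6.02⌉ = ⌈13.229⌉ = 14.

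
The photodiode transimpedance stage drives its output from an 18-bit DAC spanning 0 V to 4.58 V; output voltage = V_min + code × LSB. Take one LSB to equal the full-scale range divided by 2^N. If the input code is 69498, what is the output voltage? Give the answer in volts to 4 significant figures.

1.214 V

Span = 4.58 V. LSB = 4.58 V / 2^18.
Output = V_min + (69498/262144) × range = 0 + 0.265114 × 4.58 V
      = 0 V + 1.21422 V = 1.21422 V.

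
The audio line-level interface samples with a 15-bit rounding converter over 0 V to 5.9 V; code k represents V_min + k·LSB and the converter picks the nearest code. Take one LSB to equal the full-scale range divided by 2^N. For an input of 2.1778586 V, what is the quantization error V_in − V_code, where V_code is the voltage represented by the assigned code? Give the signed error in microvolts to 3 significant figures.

−71.1 µV

Range is 5.9 V. LSB = 5.9 V / 2^15 ≈ 180.1 µV.
Position in LSBs: (2.1778586 − (0)) × 32768/5.9 = 12095.6052; rounding gives k = 12096.
V_code = 0 + (12096/32768) × 5.9 = 2.1779296875 V.
V_in − V_code = 2.1778586 − (2.1779296875) = −71.1 µV.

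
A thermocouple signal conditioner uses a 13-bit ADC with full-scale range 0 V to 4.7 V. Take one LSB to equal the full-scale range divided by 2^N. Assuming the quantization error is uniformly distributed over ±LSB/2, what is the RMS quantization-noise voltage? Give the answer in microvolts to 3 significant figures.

166 µV

Span = 4.7 V.
One LSB is 4.7 V / 8192 = 0.57373 mV.
σ_q = LSB/√12 = 0.57373 mV/3.4641 = 166 µV.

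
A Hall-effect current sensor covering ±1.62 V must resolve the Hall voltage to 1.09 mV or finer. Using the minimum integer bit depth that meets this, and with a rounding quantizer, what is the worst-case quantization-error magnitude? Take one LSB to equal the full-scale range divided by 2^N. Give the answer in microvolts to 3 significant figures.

Full-scale range = 1.62 V − (-1.62 V) = 3.24 V.
Required number of levels: 3.24/1.09 mV = 2972.5; smallest N with 2^N ≥ that is 12.
LSB = 3.24 V ÷ 2^12 = 3.24/4096 V = 0.79102 mV.
|e|_max = LSB/2 = 396 µV.

396 µV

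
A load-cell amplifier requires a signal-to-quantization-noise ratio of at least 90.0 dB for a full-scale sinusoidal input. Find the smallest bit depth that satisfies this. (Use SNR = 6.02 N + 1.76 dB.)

15 bits

N ≥ (90.0 − 1.76)/6.02 = 14.658 → N_min = 15.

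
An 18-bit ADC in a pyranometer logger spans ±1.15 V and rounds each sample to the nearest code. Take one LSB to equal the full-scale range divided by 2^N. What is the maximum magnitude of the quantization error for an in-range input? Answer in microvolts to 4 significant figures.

The full-scale span is 1.15 − (-1.15) = 2.3 V.
LSB = 2.3 V / 2^18 = 8.77380 µV.
|e|_max = LSB/2 = 4.387 µV.

4.387 µV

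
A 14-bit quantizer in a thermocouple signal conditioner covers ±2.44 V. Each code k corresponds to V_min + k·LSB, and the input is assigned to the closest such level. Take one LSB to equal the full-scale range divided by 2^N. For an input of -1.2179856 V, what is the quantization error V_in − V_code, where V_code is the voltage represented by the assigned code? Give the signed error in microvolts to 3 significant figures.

Span: 2.44 V − (-2.44 V) = 4.88 V. LSB = 4.88 V / 2^14 ≈ 297.9 µV.
(-1.2179856 − (-2.44)) / LSB = 1.2220144 × 16384/4.88 = 4102.7631. Nearest integer: k = 4103.
V_code = -2.44 + (4103/16384) × 4.88 = -1.2179150391 V.
e = -1.2179856 − (-1.2179150391) = −70.6 µV.

−70.6 µV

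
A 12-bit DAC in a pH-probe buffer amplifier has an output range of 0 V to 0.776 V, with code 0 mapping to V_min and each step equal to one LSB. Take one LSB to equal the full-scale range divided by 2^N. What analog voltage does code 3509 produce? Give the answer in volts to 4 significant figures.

0.6648 V

Range is 0.776 V. LSB = 0.776 V / 2^12.
V_out = 0 + 3509 × (0.776/4096) V
      = 0 V + 0.664791 V = 0.664791 V.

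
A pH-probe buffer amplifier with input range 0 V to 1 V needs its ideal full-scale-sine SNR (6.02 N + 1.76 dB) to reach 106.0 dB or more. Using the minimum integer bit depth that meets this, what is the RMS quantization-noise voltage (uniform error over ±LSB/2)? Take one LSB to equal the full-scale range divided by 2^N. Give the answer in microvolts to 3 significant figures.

Range is 1 V.
Required N = ⌈(106.0 − 1.76)/6.02⌉ = ⌈17.316⌉ = 18.
One LSB is 1 V / 262144 = 3.8147 µV.
σ_q = LSB/√12 = 3.8147 µV/3.4641 = 1.10 µV.

1.10 µV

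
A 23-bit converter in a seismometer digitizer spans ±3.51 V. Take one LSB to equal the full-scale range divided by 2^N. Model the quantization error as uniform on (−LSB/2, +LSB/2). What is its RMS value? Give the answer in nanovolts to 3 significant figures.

242 nV

Range = 3.51 − (-3.51) = 7.02 V.
LSB = 7.02 V / 2^23 = 0.83685 µV.
σ_q = LSB/√12 = 0.83685 µV/3.4641 = 242 nV.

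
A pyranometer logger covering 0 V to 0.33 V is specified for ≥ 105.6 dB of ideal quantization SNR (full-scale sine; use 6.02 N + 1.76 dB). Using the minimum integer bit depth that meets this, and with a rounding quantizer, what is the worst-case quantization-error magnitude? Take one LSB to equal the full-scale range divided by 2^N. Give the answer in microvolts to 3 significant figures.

Full-scale range = 0.33 V.
6.02 N + 1.76 ≥ 105.6 gives N ≥ 17.249, so the minimum integer is 18.
LSB = 0.33 V / 2^18 = 1.2589 µV.
|e|_max = LSB/2 = 0.629 µV.

0.629 µV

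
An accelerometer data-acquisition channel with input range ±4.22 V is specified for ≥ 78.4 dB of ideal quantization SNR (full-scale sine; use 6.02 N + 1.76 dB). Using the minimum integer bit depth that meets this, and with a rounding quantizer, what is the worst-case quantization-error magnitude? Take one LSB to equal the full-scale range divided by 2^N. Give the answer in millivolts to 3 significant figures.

The full-scale span is 4.22 − (-4.22) = 8.44 V.
6.02 N + 1.76 ≥ 78.4 gives N ≥ 12.731, so the minimum integer is 13.
Step size = 8.44/8192 V = 1.0303 mV.
|e|_max = LSB/2 = 0.515 mV.

0.515 mV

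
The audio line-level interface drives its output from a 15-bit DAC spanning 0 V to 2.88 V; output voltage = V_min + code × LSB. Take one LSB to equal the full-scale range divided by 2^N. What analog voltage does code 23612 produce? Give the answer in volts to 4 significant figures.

Range is 2.88 V. LSB = 2.88 V / 2^15.
V_out = V_min + code × LSB = 0 V + 23612 × 2.88 V / 32768
      = 0 + 2.07527 = 2.07527 V.

2.075 V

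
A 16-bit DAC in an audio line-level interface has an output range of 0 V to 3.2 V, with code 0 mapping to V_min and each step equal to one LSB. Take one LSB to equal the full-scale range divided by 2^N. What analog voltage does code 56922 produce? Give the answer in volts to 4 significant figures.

2.779 V

Full-scale range = 3.2 V. LSB = 3.2 V / 2^16.
V_out = V_min + code × LSB = 0 V + 56922 × 3.2 V / 65536
      = 0 + 2.77939 = 2.77939 V.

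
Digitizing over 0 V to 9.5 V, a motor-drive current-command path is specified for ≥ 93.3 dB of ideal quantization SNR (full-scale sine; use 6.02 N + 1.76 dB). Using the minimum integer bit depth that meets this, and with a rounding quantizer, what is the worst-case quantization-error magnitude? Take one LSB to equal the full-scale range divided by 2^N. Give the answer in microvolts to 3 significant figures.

72.5 µV

Span = 9.5 V.
Solving 6.02 N ≥ 93.3 − 1.76: N ≥ 15.206. Round up → N = 16.
LSB = 9.5 V / 2^16 = 144.96 µV.
|e|_max = LSB/2 = 72.5 µV.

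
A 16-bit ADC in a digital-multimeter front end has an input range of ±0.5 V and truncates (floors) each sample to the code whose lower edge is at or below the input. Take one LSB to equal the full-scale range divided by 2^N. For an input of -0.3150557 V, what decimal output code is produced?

12120

The full-scale span is 0.5 − (-0.5) = 1 V. LSB = 1 V / 2^16 ≈ 15.26 µV.
(V_in − V_min) × 2^16/range = (-0.3150557 − (-0.5)) × 65536/1 = 12120.510.
Floor → code = 12120.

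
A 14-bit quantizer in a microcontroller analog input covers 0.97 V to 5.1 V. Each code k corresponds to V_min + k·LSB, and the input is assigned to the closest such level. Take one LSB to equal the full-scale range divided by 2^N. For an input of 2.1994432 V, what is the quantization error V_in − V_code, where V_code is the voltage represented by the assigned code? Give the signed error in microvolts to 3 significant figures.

+72.5 µV

Span: 5.1 V − (0.97 V) = 4.13 V. LSB = 4.13 V / 2^14 ≈ 252.1 µV.
(2.1994432 − (0.97)) / LSB = 1.2294432 × 16384/4.13 = 4877.2875. Nearest integer: k = 4877.
V_code = 0.97 + (4877/16384) × 4.13 = 2.1993707275 V.
V_in − V_code = 2.1994432 − (2.1993707275) = +72.5 µV.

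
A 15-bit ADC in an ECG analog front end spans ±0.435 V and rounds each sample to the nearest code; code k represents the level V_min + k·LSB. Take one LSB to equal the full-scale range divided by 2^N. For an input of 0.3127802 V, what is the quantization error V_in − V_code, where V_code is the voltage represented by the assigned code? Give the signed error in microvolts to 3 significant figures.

The full-scale span is 0.435 − (-0.435) = 0.87 V. LSB = 0.87 V / 2^15 ≈ 26.55 µV.
Position in LSBs: (0.3127802 − (-0.435)) × 32768/0.87 = 28164.6685; rounding gives k = 28165.
V_code = V_min + k × range/2^15 = -0.435 + 28165 × 0.87/32768 = 0.31278900146 V.
V_in − V_code = 0.3127802 − (0.31278900146) = −8.80 µV.

−8.80 µV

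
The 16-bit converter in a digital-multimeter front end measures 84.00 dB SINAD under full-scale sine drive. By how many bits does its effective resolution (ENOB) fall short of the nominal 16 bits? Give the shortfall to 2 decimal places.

2.34 bits

N_eff = (84.00 − 1.76)/6.02 = 13.6611 bits.
Lost resolution: 16 − 13.6611 = 2.3389 bits.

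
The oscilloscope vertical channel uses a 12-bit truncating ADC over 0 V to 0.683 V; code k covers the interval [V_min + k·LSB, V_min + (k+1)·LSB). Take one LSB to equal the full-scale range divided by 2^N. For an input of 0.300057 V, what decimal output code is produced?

Full-scale range = 0.683 V. LSB = 0.683 V / 2^12 ≈ 166.7 µV.
V_in − V_min = 0.300057 − (0) = 0.300057 V.
Divide by LSB: 0.300057 × 4096/0.683 = 1799.4634.
Truncating gives code 1799.

1799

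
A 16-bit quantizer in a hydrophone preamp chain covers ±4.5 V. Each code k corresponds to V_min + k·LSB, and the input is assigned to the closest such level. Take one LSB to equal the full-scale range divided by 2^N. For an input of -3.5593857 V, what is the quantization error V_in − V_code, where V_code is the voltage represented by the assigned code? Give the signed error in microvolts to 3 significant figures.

Full-scale range = 4.5 V − (-4.5 V) = 9 V. LSB = 9 V / 2^16 ≈ 137.3 µV.
(-3.5593857 − (-4.5)) / LSB = 0.9406143 × 65536/9 = 6849.3443. Nearest integer: k = 6849.
Reconstructed level: -4.5 + 6849 × 9/65536 V = -3.5594329834 V.
V_in − V_code = -3.5593857 − (-3.5594329834) = +47.3 µV.

+47.3 µV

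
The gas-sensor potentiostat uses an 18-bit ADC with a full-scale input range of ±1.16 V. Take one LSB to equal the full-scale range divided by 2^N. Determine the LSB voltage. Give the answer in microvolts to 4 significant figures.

Span: 1.16 V − (-1.16 V) = 2.32 V.
2^18 = 262144 levels.
LSB = 2.32 V ÷ 2^18 = 2.32/262144 V = 8.850 µV.

8.850 µV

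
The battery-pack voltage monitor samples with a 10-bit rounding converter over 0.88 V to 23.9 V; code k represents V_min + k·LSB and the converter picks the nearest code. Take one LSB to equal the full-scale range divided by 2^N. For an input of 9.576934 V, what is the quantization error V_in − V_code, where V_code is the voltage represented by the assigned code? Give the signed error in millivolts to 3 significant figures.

Full-scale range = 23.9 V − (0.88 V) = 23.02 V. LSB = 23.02 V / 2^10 ≈ 22.48 mV.
(V_in − V_min)/LSB = (9.576934 − (0.88)) × 1024/23.02 = 386.8662 → nearest code k = 387.
Reconstructed level: 0.88 + 387 × 23.02/1024 V = 9.579941406 V.
Error = V_in − V_code = 9.576934 − (9.579941406) = −3.01 mV.

−3.01 mV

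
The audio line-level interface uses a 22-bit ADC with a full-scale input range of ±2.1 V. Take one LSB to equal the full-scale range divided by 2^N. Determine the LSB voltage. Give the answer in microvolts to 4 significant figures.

Range = 2.1 − (-2.1) = 4.2 V.
Number of codes = 2^22 = 4194304.
LSB = 4.2 V ÷ 2^22 = 4.2/4194304 V = 1.001 µV.

1.001 µV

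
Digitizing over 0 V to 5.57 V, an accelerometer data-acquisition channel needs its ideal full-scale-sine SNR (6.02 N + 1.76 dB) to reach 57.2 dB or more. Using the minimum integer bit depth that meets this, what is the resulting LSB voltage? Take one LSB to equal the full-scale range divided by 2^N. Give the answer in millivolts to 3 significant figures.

Full-scale range = 5.57 V.
Solving 6.02 N ≥ 57.2 − 1.76: N ≥ 9.209. Round up → N = 10.
LSB = 5.57 V ÷ 2^10 = 5.57/1024 V = 5.44 mV.

5.44 mV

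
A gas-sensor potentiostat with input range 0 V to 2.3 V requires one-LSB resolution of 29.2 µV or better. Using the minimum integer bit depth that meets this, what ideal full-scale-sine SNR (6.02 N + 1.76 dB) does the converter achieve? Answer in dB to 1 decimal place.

Span = 2.3 V.
Levels needed ≥ 2.3/29.2 µV = 78770. 2^17 = 131072 suffices, so N_min = 17.
6.02(17) + 1.76 = 104.10 dB.

104.1 dB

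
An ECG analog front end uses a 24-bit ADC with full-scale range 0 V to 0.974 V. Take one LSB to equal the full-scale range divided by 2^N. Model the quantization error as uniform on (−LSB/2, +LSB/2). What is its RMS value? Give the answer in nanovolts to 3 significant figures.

16.8 nV

Full-scale range = 0.974 V.
LSB = 0.974 V ÷ 2^24 = 0.974/16777216 V = 58.055 nV.
RMS of a uniform error over width LSB is LSB/√12 = 16.8 nV.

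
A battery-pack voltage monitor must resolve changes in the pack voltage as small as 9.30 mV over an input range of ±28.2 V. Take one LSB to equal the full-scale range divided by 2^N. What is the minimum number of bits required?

Span: 28.2 V − (-28.2 V) = 56.4 V.
Levels needed ≥ 56.4/9.30 mV = 6065. 2^13 = 8192 suffices, so N_min = 13.

13 bits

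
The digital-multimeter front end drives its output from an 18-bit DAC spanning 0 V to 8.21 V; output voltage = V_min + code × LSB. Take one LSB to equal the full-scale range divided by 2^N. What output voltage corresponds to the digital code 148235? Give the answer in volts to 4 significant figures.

4.643 V

Full-scale range = 8.21 V. LSB = 8.21 V / 2^18.
V_out = V_min + code × LSB = 0 V + 148235 × 8.21 V / 262144
      = 0 + 4.64252 = 4.64252 V.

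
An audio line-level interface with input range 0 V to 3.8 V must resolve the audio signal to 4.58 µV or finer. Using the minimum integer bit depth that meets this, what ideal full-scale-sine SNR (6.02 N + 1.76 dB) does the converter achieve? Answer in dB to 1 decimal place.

122.2 dB

Range is 3.8 V.
3.8 V / 4.58 µV = 829700. Since 2^19 = 524288 and 2^20 = 1048576, N = 20.
Ideal SNR at N = 20: 6.02·20 + 1.76 = 122.2 dB.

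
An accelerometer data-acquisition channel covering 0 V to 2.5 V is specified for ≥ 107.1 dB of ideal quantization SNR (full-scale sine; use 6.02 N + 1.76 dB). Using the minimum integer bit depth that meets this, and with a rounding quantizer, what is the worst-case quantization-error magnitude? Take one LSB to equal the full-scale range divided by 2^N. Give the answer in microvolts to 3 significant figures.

V_FS = 2.5 V.
6.02 N + 1.76 ≥ 107.1 gives N ≥ 17.498, so the minimum integer is 18.
LSB = 2.5 V ÷ 2^18 = 2.5/262144 V = 9.5367 µV.
|e|_max = LSB/2 = 4.77 µV.

4.77 µV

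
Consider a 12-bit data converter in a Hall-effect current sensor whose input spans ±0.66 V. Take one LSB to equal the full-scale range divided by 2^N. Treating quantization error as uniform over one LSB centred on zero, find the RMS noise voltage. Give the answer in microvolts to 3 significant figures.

93.0 µV

Span: 0.66 V − (-0.66 V) = 1.32 V.
One LSB is 1.32 V / 4096 = 322.27 µV.
σ_q = LSB/√12 = 322.27 µV/3.4641 = 93.0 µV.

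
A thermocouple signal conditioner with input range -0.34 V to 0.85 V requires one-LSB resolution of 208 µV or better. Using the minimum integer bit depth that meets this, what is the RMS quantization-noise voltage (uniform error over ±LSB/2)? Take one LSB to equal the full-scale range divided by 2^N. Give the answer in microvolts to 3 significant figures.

41.9 µV

Full-scale range = 0.85 V − (-0.34 V) = 1.19 V.
1.19 V / 208 µV = 5721. Since 2^12 = 4096 and 2^13 = 8192, N = 13.
One LSB is 1.19 V / 8192 = 145.26 µV.
V_rms = LSB/√12 = 41.9 µV.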